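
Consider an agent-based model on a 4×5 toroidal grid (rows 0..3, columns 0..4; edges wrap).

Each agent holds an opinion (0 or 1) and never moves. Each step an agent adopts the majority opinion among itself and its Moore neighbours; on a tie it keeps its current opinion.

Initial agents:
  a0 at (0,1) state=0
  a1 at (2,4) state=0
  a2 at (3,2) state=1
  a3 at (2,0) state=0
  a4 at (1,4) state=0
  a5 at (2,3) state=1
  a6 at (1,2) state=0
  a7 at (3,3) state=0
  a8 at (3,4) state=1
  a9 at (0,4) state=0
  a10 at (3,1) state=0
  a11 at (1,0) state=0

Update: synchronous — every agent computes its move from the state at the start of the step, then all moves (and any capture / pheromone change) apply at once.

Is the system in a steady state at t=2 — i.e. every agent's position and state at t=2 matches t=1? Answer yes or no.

yes

t=1: a0@(0,1):0 a1@(2,4):0 a2@(3,2):0 a3@(2,0):0 a4@(1,4):0 a5@(2,3):0 a6@(1,2):0 a7@(3,3):0 a8@(3,4):0 a9@(0,4):0 a10@(3,1):0 a11@(1,0):0
t=2: (unchanged — steady state)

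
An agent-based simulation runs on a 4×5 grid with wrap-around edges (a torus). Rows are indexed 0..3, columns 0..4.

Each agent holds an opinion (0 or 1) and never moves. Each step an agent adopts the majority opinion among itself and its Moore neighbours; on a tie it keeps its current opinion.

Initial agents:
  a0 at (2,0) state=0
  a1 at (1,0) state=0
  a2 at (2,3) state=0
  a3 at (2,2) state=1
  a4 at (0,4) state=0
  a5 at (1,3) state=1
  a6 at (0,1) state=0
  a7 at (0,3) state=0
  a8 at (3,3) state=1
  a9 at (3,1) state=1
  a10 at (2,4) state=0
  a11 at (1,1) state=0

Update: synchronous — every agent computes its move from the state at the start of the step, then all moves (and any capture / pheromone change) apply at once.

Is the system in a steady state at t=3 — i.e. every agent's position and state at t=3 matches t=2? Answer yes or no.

t=1: a0@(2,0):0 a1@(1,0):0 a2@(2,3):1 a3@(2,2):1 a4@(0,4):0 a5@(1,3):0 a6@(0,1):0 a7@(0,3):0 a8@(3,3):0 a9@(3,1):1 a10@(2,4):0 a11@(1,1):0
t=2: a0@(2,0):0 a1@(1,0):0 a2@(2,3):0 a3@(2,2):1 a4@(0,4):0 a5@(1,3):0 a6@(0,1):0 a7@(0,3):0 a8@(3,3):0 a9@(3,1):1 a10@(2,4):0 a11@(1,1):0
t=3: a0@(2,0):0 a1@(1,0):0 a2@(2,3):0 a3@(2,2):0 a4@(0,4):0 a5@(1,3):0 a6@(0,1):0 a7@(0,3):0 a8@(3,3):0 a9@(3,1):1 a10@(2,4):0 a11@(1,1):0

no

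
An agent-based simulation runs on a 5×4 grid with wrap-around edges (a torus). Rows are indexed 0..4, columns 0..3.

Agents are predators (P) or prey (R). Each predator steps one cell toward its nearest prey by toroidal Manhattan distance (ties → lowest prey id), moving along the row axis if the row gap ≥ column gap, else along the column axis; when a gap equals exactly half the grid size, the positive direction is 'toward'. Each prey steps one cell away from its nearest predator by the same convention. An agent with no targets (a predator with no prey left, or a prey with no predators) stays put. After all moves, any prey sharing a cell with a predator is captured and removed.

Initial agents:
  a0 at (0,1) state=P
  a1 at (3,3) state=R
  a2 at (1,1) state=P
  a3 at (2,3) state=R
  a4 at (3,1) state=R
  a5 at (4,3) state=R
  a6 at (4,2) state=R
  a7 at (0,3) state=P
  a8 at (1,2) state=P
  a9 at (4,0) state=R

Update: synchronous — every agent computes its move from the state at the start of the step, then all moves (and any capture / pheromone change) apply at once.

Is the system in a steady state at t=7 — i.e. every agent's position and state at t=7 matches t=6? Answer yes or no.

no

t=1: a0@(4,1):P a1@(2,3):R a2@(2,1):P a3@(3,3):R a5@(3,3):R a6@(3,2):R a7@(4,3):P a8@(2,2):P a9@(3,0):R
t=2: a0@(3,1):P a1@(2,0):R a2@(2,2):P a6@(4,2):R a7@(3,3):P a8@(2,3):P a9@(2,0):R
t=3: a0@(2,1):P a2@(2,3):P a6@(0,2):R a7@(2,3):P a8@(2,0):P
t=4: a0@(1,1):P a2@(1,3):P a6@(4,2):R a7@(1,3):P a8@(1,0):P
t=5: a0@(0,1):P a2@(0,3):P a6@(3,2):R a7@(0,3):P a8@(0,0):P
t=6: a0@(4,1):P a2@(4,3):P a6@(2,2):R a7@(4,3):P a8@(4,0):P
t=7: a0@(3,1):P a2@(3,3):P a6@(1,2):R a7@(3,3):P a8@(3,0):P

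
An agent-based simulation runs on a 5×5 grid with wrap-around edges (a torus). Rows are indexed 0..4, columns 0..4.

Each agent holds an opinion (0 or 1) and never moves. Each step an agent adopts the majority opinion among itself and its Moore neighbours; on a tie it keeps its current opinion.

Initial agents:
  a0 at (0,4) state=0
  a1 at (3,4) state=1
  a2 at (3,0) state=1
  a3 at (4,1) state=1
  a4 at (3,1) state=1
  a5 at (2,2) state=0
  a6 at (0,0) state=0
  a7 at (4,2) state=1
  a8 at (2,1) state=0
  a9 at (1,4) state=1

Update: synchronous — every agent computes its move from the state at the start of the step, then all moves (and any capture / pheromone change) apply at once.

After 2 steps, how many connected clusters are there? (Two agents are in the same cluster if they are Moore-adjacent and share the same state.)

3

t=1: a0@(0,4):0 a1@(3,4):1 a2@(3,0):1 a3@(4,1):1 a4@(3,1):1 a5@(2,2):0 a6@(0,0):0 a7@(4,2):1 a8@(2,1):0 a9@(1,4):0
t=2: (unchanged — steady state)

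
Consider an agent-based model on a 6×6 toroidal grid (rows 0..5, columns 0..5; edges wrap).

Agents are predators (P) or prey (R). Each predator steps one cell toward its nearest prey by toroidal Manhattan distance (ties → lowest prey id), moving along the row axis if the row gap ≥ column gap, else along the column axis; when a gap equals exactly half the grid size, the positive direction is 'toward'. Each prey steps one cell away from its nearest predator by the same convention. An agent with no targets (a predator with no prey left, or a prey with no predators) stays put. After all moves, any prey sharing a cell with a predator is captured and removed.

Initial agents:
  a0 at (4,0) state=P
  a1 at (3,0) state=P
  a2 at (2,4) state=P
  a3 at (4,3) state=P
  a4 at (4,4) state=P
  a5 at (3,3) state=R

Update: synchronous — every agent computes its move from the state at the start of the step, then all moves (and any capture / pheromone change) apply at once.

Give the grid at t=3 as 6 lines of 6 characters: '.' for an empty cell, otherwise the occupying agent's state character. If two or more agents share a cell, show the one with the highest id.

...R..
...PP.
.PP...
......
......
......

t=1: a0@(4,1):P a1@(3,1):P a2@(3,4):P a3@(3,3):P a4@(3,4):P a5@(2,3):R
t=2: a0@(3,1):P a1@(3,2):P a2@(2,4):P a3@(2,3):P a4@(2,4):P a5@(1,3):R
t=3: a0@(2,1):P a1@(2,2):P a2@(1,4):P a3@(1,3):P a4@(1,4):P a5@(0,3):R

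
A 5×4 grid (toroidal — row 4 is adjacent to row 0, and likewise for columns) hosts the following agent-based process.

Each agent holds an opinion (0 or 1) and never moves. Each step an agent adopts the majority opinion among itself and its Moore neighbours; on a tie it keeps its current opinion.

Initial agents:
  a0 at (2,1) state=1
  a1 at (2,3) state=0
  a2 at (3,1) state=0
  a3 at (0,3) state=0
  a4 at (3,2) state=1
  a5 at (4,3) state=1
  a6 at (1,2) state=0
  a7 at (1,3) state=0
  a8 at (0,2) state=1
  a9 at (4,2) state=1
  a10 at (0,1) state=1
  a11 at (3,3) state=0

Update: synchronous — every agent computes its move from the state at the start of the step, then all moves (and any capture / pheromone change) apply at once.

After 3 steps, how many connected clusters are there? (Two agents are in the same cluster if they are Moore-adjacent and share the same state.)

t=1: a0@(2,1):1 a1@(2,3):0 a2@(3,1):1 a3@(0,3):0 a4@(3,2):1 a5@(4,3):1 a6@(1,2):0 a7@(1,3):0 a8@(0,2):1 a9@(4,2):1 a10@(0,1):1 a11@(3,3):1
t=2: (unchanged — steady state)

2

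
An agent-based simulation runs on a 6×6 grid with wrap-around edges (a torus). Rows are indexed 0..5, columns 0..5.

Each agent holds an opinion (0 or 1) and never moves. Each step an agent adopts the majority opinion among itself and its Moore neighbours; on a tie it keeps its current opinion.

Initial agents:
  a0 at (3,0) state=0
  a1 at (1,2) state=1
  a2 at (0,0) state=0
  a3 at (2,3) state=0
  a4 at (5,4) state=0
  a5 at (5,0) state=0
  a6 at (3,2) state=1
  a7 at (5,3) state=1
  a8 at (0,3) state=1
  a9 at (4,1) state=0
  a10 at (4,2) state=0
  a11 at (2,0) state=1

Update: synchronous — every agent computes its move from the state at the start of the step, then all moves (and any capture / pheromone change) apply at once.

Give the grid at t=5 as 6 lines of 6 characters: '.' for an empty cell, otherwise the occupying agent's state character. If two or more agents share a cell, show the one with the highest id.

0..1..
..1...
1..1..
0.0...
.00...
0..11.

t=1: a0@(3,0):0 a1@(1,2):1 a2@(0,0):0 a3@(2,3):1 a4@(5,4):1 a5@(5,0):0 a6@(3,2):0 a7@(5,3):1 a8@(0,3):1 a9@(4,1):0 a10@(4,2):0 a11@(2,0):1
t=2: (unchanged — steady state)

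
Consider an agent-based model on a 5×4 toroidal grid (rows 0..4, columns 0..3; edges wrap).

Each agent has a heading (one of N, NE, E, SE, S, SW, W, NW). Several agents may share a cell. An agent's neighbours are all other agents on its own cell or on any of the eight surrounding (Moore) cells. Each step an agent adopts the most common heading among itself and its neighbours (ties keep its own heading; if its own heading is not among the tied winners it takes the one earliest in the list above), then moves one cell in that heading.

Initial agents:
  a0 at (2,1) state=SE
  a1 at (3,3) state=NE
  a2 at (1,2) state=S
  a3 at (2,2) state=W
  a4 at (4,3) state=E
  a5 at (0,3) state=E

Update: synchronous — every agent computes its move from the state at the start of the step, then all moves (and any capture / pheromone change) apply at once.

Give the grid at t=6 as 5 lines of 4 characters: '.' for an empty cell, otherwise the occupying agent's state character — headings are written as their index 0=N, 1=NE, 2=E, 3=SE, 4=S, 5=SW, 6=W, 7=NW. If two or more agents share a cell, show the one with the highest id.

.2..
....
6...
...3
.2..

t=1: a0@(3,2):SE a1@(2,0):NE a2@(2,2):S a3@(2,1):W a4@(4,0):E a5@(0,0):E
t=2: a0@(4,3):SE a1@(1,1):NE a2@(3,2):S a3@(2,0):W a4@(4,1):E a5@(0,1):E
t=3: a0@(0,0):SE a1@(0,2):NE a2@(4,2):S a3@(2,3):W a4@(4,2):E a5@(0,2):E
t=4: a0@(1,1):SE a1@(0,3):E a2@(4,3):E a3@(2,2):W a4@(4,3):E a5@(0,3):E
t=5: a0@(2,2):SE a1@(0,0):E a2@(4,0):E a3@(2,1):W a4@(4,0):E a5@(0,0):E
t=6: a0@(3,3):SE a1@(0,1):E a2@(4,1):E a3@(2,0):W a4@(4,1):E a5@(0,1):E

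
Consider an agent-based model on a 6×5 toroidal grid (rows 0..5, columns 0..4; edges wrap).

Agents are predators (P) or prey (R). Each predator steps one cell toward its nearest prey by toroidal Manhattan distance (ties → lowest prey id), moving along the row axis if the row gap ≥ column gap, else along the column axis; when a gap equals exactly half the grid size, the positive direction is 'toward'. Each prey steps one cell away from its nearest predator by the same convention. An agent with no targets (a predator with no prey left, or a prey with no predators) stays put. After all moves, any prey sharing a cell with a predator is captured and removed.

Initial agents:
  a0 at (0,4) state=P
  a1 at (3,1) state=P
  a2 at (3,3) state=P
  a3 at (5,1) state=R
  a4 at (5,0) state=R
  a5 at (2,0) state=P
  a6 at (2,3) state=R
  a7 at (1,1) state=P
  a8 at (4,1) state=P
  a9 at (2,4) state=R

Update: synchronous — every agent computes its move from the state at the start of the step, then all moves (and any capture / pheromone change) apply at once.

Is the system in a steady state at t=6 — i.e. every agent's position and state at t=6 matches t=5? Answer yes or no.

t=1: a0@(5,4):P a1@(4,1):P a2@(2,3):P a4@(4,0):R a5@(2,4):P a6@(1,3):R a7@(0,1):P a8@(5,1):P
t=2: a0@(4,4):P a1@(4,0):P a2@(1,3):P a5@(1,4):P a6@(0,3):R a7@(5,1):P a8@(4,1):P
t=3: a0@(5,4):P a1@(5,0):P a2@(0,3):P a5@(0,4):P a6@(5,3):R a7@(5,2):P a8@(5,1):P
t=4: a0@(5,3):P a1@(5,4):P a2@(5,3):P a5@(5,4):P a7@(5,3):P a8@(5,2):P
t=5: (unchanged — steady state)

yes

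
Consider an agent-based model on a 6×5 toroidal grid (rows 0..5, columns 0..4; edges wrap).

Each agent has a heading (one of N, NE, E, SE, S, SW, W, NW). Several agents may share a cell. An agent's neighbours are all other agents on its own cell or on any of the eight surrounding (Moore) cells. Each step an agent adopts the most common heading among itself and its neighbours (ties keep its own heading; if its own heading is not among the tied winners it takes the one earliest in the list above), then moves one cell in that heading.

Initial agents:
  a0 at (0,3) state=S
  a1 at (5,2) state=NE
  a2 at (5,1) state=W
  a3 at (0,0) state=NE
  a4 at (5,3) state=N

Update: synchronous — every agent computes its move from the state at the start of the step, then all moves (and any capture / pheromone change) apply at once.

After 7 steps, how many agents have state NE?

t=1: a0@(1,3):S a1@(4,3):NE a2@(4,2):NE a3@(5,1):NE a4@(4,3):N
t=2: a0@(2,3):S a1@(3,4):NE a2@(3,3):NE a3@(4,2):NE a4@(3,4):NE
t=3: a0@(1,4):NE a1@(2,0):NE a2@(2,4):NE a3@(3,3):NE a4@(2,0):NE
t=4: a0@(0,0):NE a1@(1,1):NE a2@(1,0):NE a3@(2,4):NE a4@(1,1):NE
t=5: a0@(5,1):NE a1@(0,2):NE a2@(0,1):NE a3@(1,0):NE a4@(0,2):NE
t=6: a0@(4,2):NE a1@(5,3):NE a2@(5,2):NE a3@(0,1):NE a4@(5,3):NE
t=7: a0@(3,3):NE a1@(4,4):NE a2@(4,3):NE a3@(5,2):NE a4@(4,4):NE

5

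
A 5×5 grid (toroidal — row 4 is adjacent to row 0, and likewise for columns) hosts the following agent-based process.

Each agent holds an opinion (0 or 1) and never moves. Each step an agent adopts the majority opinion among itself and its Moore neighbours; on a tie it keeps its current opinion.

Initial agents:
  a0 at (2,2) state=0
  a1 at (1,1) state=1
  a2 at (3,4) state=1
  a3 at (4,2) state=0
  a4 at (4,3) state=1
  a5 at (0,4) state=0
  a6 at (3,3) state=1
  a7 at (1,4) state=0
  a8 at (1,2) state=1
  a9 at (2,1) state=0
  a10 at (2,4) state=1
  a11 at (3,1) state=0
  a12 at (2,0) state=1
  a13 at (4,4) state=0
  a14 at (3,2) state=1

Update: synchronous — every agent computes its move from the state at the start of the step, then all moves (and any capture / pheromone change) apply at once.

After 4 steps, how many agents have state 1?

13

t=1: a0@(2,2):1 a1@(1,1):1 a2@(3,4):1 a3@(4,2):1 a4@(4,3):1 a5@(0,4):0 a6@(3,3):1 a7@(1,4):0 a8@(1,2):1 a9@(2,1):1 a10@(2,4):1 a11@(3,1):0 a12@(2,0):1 a13@(4,4):1 a14@(3,2):0
t=2: a0@(2,2):1 a1@(1,1):1 a2@(3,4):1 a3@(4,2):1 a4@(4,3):1 a5@(0,4):0 a6@(3,3):1 a7@(1,4):0 a8@(1,2):1 a9@(2,1):1 a10@(2,4):1 a11@(3,1):1 a12@(2,0):1 a13@(4,4):1 a14@(3,2):1
t=3: (unchanged — steady state)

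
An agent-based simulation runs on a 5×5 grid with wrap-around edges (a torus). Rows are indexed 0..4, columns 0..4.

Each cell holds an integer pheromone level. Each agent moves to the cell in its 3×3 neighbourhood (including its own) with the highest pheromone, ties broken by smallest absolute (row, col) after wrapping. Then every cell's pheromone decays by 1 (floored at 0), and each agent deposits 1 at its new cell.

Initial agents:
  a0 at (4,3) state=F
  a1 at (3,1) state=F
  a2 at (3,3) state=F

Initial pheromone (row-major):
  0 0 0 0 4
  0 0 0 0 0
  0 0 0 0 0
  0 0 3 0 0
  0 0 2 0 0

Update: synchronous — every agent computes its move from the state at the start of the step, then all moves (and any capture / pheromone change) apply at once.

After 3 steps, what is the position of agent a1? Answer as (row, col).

(3, 2)

t=1: a0@(0,4) a1@(3,2) a2@(3,2) | pheromone: 0 0 0 0 4 / 0 0 0 0 0 / 0 0 0 0 0 / 0 0 4 0 0 / 0 0 1 0 0
t=2: a0@(0,4) a1@(3,2) a2@(3,2) | pheromone: 0 0 0 0 4 / 0 0 0 0 0 / 0 0 0 0 0 / 0 0 5 0 0 / 0 0 0 0 0
t=3: a0@(0,4) a1@(3,2) a2@(3,2) | pheromone: 0 0 0 0 4 / 0 0 0 0 0 / 0 0 0 0 0 / 0 0 6 0 0 / 0 0 0 0 0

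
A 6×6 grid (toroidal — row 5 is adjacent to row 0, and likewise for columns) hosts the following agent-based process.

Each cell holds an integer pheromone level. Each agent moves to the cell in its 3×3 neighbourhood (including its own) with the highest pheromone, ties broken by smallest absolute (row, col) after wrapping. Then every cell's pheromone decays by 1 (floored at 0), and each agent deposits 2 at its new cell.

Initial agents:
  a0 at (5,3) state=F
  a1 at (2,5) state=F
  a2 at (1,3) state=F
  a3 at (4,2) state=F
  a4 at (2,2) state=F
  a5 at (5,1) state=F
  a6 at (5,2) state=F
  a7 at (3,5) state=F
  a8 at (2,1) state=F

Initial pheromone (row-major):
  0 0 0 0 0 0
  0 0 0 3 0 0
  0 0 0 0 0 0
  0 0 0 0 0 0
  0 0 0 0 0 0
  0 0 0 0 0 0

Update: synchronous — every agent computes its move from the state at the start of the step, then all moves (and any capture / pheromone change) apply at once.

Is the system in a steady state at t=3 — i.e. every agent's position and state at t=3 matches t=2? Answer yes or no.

t=1: a0@(0,2) a1@(1,0) a2@(1,3) a3@(3,1) a4@(1,3) a5@(0,0) a6@(0,1) a7@(2,0) a8@(1,0) | pheromone: 2 2 2 0 0 0 / 4 0 0 6 0 0 / 2 0 0 0 0 0 / 0 2 0 0 0 0 / 0 0 0 0 0 0 / 0 0 0 0 0 0
t=2: a0@(1,3) a1@(1,0) a2@(1,3) a3@(2,0) a4@(1,3) a5@(1,0) a6@(1,0) a7@(1,0) a8@(1,0) | pheromone: 1 1 1 0 0 0 / 13 0 0 11 0 0 / 3 0 0 0 0 0 / 0 1 0 0 0 0 / 0 0 0 0 0 0 / 0 0 0 0 0 0
t=3: a0@(1,3) a1@(1,0) a2@(1,3) a3@(1,0) a4@(1,3) a5@(1,0) a6@(1,0) a7@(1,0) a8@(1,0) | pheromone: 0 0 0 0 0 0 / 24 0 0 16 0 0 / 2 0 0 0 0 0 / 0 0 0 0 0 0 / 0 0 0 0 0 0 / 0 0 0 0 0 0

no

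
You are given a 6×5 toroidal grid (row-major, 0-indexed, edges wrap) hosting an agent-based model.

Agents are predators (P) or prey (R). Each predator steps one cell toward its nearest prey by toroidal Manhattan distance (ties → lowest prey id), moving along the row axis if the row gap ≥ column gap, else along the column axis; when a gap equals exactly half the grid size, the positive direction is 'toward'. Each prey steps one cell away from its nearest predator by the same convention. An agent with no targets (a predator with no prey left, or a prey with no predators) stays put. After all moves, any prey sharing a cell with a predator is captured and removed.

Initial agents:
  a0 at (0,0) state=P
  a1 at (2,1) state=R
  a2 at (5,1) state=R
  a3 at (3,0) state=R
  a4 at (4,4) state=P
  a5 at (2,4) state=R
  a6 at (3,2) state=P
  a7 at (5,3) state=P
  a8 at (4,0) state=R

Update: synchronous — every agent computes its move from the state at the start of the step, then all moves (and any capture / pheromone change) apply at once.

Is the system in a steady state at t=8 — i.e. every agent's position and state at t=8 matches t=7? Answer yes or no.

no

t=1: a0@(5,0):P a1@(1,1):R a2@(4,1):R a3@(2,0):R a4@(4,0):P a5@(1,4):R a6@(2,2):P a7@(5,2):P a8@(4,1):R
t=2: a0@(4,0):P a1@(0,1):R a3@(1,0):R a4@(4,1):P a5@(2,4):R a6@(1,2):P a7@(4,2):P
t=3: a0@(5,0):P a1@(1,1):R a3@(1,4):R a4@(5,1):P a5@(1,4):R a6@(0,2):P a7@(5,2):P
t=4: a0@(0,0):P a1@(2,1):R a3@(2,4):R a4@(0,1):P a5@(2,4):R a6@(1,2):P a7@(0,2):P
t=5: a0@(1,0):P a1@(3,1):R a3@(3,4):R a4@(1,1):P a5@(3,4):R a6@(2,2):P a7@(1,2):P
t=6: a0@(2,0):P a1@(4,1):R a3@(4,4):R a4@(2,1):P a5@(4,4):R a6@(3,2):P a7@(2,2):P
t=7: a0@(3,0):P a1@(5,1):R a3@(5,4):R a4@(3,1):P a5@(5,4):R a6@(4,2):P a7@(3,2):P
t=8: a0@(4,0):P a1@(0,1):R a3@(0,4):R a4@(4,1):P a5@(0,4):R a6@(5,2):P a7@(4,2):P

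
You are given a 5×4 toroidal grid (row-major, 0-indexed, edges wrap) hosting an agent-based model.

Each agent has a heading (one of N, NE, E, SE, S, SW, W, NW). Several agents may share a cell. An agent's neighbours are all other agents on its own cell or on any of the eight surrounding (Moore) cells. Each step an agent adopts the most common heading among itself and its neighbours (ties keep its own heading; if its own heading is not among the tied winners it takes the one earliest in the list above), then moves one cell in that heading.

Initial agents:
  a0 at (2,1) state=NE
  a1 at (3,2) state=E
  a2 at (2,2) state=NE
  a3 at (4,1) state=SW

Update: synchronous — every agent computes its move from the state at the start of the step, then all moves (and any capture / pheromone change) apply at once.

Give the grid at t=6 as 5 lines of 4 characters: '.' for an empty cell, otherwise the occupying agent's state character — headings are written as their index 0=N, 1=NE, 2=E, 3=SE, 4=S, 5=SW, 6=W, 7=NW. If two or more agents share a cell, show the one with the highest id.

....
1..1
1..1
....
....

t=1: a0@(1,2):NE a1@(2,3):NE a2@(1,3):NE a3@(0,0):SW
t=2: a0@(0,3):NE a1@(1,0):NE a2@(0,0):NE a3@(1,3):SW
t=3: a0@(4,0):NE a1@(0,1):NE a2@(4,1):NE a3@(0,0):NE
t=4: a0@(3,1):NE a1@(4,2):NE a2@(3,2):NE a3@(4,1):NE
t=5: a0@(2,2):NE a1@(3,3):NE a2@(2,3):NE a3@(3,2):NE
t=6: a0@(1,3):NE a1@(2,0):NE a2@(1,0):NE a3@(2,3):NE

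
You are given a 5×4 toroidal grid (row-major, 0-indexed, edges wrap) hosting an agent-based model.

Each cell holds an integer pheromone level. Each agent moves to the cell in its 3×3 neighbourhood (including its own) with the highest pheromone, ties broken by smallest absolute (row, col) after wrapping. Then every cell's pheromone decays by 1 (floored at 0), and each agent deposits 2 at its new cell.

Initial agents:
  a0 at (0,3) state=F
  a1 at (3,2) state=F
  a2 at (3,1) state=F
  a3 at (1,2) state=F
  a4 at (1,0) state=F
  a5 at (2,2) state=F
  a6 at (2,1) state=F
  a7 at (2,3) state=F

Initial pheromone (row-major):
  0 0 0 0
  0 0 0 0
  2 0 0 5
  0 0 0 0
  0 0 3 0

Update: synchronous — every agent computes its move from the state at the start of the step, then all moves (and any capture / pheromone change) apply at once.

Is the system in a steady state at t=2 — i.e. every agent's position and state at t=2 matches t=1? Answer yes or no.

no

t=1: a0@(4,2) a1@(2,3) a2@(4,2) a3@(2,3) a4@(2,3) a5@(2,3) a6@(2,0) a7@(2,3) | pheromone: 0 0 0 0 / 0 0 0 0 / 3 0 0 14 / 0 0 0 0 / 0 0 6 0
t=2: a0@(4,2) a1@(2,3) a2@(4,2) a3@(2,3) a4@(2,3) a5@(2,3) a6@(2,3) a7@(2,3) | pheromone: 0 0 0 0 / 0 0 0 0 / 2 0 0 25 / 0 0 0 0 / 0 0 9 0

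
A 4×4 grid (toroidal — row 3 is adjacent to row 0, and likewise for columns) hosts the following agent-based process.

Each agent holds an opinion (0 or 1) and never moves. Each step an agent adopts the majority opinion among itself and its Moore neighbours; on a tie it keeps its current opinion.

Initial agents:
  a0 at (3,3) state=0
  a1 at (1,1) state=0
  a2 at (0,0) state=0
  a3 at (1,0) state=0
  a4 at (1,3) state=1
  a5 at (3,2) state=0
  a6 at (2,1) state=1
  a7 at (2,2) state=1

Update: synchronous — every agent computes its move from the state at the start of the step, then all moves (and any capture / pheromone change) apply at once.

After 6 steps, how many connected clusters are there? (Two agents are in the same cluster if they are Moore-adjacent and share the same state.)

1

t=1: a0@(3,3):0 a1@(1,1):0 a2@(0,0):0 a3@(1,0):0 a4@(1,3):1 a5@(3,2):0 a6@(2,1):0 a7@(2,2):1
t=2: a0@(3,3):0 a1@(1,1):0 a2@(0,0):0 a3@(1,0):0 a4@(1,3):1 a5@(3,2):0 a6@(2,1):0 a7@(2,2):0
t=3: a0@(3,3):0 a1@(1,1):0 a2@(0,0):0 a3@(1,0):0 a4@(1,3):0 a5@(3,2):0 a6@(2,1):0 a7@(2,2):0
t=4: (unchanged — steady state)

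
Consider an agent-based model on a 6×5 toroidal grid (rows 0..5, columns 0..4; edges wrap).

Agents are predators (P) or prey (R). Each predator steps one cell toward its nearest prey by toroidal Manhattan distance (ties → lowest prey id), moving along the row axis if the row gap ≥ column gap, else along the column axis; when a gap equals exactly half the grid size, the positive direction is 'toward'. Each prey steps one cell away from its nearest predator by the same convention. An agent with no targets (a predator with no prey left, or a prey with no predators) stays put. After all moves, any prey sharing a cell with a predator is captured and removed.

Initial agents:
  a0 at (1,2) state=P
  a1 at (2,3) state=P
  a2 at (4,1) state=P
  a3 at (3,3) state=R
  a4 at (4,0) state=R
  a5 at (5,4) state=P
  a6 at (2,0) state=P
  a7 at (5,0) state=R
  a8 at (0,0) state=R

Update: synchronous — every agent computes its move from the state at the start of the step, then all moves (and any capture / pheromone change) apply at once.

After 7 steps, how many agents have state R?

1

t=1: a0@(2,2):P a1@(3,3):P a2@(4,0):P a3@(4,3):R a4@(4,4):R a5@(5,0):P a6@(3,0):P a7@(5,1):R a8@(1,0):R
t=2: a0@(3,2):P a1@(4,3):P a2@(4,4):P a3@(5,3):R a5@(5,1):P a6@(4,0):P a7@(5,2):R a8@(2,0):R
t=3: a0@(4,2):P a1@(5,3):P a2@(5,4):P a3@(0,3):R a5@(5,2):P a6@(3,0):P a8@(1,0):R
t=4: a0@(5,2):P a1@(0,3):P a2@(0,4):P a3@(1,3):R a5@(0,2):P a6@(2,0):P a8@(0,0):R
t=5: a0@(0,2):P a1@(1,3):P a2@(0,0):P a3@(2,3):R a5@(1,2):P a6@(1,0):P a8@(0,1):R
t=6: a0@(0,1):P a1@(2,3):P a2@(0,1):P a3@(3,3):R a5@(2,2):P a6@(0,0):P
t=7: a0@(1,1):P a1@(3,3):P a2@(1,1):P a3@(4,3):R a5@(3,2):P a6@(1,0):P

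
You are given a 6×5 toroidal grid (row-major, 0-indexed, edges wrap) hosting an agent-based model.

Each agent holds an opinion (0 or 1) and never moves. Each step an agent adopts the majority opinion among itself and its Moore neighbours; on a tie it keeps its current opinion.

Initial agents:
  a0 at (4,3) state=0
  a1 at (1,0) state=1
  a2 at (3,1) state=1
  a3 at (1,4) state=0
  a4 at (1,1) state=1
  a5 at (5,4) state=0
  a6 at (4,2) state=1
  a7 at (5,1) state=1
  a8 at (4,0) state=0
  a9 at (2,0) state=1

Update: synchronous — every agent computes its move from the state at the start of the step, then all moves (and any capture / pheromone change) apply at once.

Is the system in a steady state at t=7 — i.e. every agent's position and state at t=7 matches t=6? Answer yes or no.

t=1: a0@(4,3):0 a1@(1,0):1 a2@(3,1):1 a3@(1,4):1 a4@(1,1):1 a5@(5,4):0 a6@(4,2):1 a7@(5,1):1 a8@(4,0):0 a9@(2,0):1
t=2: (unchanged — steady state)

yes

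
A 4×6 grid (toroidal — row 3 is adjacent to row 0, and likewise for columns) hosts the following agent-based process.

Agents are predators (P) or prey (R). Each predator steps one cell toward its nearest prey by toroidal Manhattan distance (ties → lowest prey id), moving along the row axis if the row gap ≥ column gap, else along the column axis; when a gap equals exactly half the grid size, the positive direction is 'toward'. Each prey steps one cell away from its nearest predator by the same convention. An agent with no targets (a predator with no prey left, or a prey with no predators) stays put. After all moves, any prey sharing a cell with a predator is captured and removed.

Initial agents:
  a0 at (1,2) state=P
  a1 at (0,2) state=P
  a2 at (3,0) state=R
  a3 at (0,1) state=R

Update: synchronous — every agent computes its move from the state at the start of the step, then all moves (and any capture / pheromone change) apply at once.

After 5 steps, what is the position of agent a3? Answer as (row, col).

t=1: a0@(0,2):P a1@(0,1):P a2@(3,5):R a3@(0,0):R
t=2: a0@(0,1):P a1@(0,0):P a2@(3,4):R a3@(0,5):R
t=3: a0@(0,0):P a1@(0,5):P a2@(3,3):R a3@(0,4):R
t=4: a0@(0,5):P a1@(0,4):P a2@(3,2):R a3@(0,3):R
t=5: a0@(0,4):P a1@(0,3):P a2@(3,1):R a3@(0,2):R

(0, 2)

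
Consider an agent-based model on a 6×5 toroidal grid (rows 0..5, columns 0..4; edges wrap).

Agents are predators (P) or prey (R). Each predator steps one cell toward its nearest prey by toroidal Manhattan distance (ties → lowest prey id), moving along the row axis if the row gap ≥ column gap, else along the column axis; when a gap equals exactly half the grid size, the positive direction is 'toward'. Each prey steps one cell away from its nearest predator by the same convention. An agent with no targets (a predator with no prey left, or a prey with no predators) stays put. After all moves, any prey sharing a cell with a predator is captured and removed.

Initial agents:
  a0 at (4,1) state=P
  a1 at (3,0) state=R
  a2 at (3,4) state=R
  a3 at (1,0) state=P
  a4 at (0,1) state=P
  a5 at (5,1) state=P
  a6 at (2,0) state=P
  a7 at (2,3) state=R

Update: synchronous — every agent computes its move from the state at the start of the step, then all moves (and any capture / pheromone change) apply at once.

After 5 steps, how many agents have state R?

t=1: a0@(3,1):P a1@(4,0):R a2@(4,4):R a3@(2,0):P a4@(1,1):P a5@(4,1):P a6@(3,0):P a7@(2,2):R
t=2: a0@(4,1):P a1@(4,4):R a2@(4,3):R a3@(3,0):P a4@(2,1):P a5@(4,0):P a6@(4,0):P a7@(1,2):R
t=3: a0@(4,0):P a1@(4,3):R a3@(4,0):P a4@(1,1):P a5@(4,4):P a6@(4,4):P a7@(0,2):R
t=4: a0@(4,4):P a1@(4,2):R a3@(4,4):P a4@(0,1):P a5@(4,3):P a6@(4,3):P a7@(5,2):R
t=5: a0@(4,3):P a1@(4,1):R a3@(4,3):P a4@(5,1):P a5@(4,2):P a6@(4,2):P

1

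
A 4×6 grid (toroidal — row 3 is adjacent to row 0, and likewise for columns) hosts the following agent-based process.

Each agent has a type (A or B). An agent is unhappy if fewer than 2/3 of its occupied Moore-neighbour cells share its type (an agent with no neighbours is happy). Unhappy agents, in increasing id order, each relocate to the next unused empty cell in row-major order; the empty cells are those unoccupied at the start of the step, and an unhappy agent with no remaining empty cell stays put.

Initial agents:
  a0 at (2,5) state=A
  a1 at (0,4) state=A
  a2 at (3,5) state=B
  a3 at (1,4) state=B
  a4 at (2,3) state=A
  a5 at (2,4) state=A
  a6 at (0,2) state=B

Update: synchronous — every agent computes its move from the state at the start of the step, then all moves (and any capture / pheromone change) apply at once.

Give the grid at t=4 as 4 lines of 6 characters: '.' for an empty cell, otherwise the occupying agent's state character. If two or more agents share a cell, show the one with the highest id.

t=1: a0@(0,0):A a1@(0,1):A a2@(0,3):B a3@(0,5):B a4@(1,0):A a5@(1,1):A a6@(0,2):B
t=2: a0@(0,0):A a1@(0,1):A a2@(0,3):B a3@(0,4):B a4@(1,0):A a5@(1,1):A a6@(1,2):B
t=3: a0@(0,0):A a1@(0,1):A a2@(0,3):B a3@(0,4):B a4@(1,0):A a5@(1,1):A a6@(0,2):B
t=4: a0@(0,0):A a1@(0,1):A a2@(0,3):B a3@(0,4):B a4@(1,0):A a5@(1,1):A a6@(0,5):B

AA.BBB
AA....
......
......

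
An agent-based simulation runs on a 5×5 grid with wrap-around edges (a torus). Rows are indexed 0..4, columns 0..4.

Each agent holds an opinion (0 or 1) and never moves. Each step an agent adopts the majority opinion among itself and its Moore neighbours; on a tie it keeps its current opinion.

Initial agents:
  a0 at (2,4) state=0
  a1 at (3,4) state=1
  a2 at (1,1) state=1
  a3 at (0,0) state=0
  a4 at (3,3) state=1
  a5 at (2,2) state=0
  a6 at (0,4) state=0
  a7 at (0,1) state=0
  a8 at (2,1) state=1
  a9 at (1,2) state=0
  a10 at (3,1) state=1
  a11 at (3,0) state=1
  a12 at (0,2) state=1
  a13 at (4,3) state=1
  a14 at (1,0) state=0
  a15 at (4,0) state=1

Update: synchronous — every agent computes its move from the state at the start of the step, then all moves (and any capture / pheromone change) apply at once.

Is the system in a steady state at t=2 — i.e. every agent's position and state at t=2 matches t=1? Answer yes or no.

t=1: a0@(2,4):1 a1@(3,4):1 a2@(1,1):0 a3@(0,0):0 a4@(3,3):1 a5@(2,2):1 a6@(0,4):0 a7@(0,1):0 a8@(2,1):1 a9@(1,2):0 a10@(3,1):1 a11@(3,0):1 a12@(0,2):1 a13@(4,3):1 a14@(1,0):0 a15@(4,0):1
t=2: a0@(2,4):1 a1@(3,4):1 a2@(1,1):0 a3@(0,0):0 a4@(3,3):1 a5@(2,2):1 a6@(0,4):0 a7@(0,1):0 a8@(2,1):1 a9@(1,2):0 a10@(3,1):1 a11@(3,0):1 a12@(0,2):0 a13@(4,3):1 a14@(1,0):0 a15@(4,0):1

no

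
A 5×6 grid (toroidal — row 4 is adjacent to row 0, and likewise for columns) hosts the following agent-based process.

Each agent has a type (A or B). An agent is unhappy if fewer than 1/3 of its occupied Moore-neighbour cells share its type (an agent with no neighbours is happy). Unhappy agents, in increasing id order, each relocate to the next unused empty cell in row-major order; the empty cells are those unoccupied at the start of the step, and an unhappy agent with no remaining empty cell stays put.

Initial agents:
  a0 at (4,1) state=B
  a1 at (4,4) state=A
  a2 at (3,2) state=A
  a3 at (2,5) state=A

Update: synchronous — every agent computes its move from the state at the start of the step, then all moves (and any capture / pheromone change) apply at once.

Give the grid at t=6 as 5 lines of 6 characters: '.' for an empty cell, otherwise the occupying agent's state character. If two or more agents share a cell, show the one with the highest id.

t=1: a0@(0,0):B a1@(4,4):A a2@(0,1):A a3@(2,5):A
t=2: a0@(0,2):B a1@(4,4):A a2@(0,3):A a3@(2,5):A
t=3: a0@(0,0):B a1@(4,4):A a2@(0,3):A a3@(2,5):A
t=4: (unchanged — steady state)

B..A..
......
.....A
......
....A.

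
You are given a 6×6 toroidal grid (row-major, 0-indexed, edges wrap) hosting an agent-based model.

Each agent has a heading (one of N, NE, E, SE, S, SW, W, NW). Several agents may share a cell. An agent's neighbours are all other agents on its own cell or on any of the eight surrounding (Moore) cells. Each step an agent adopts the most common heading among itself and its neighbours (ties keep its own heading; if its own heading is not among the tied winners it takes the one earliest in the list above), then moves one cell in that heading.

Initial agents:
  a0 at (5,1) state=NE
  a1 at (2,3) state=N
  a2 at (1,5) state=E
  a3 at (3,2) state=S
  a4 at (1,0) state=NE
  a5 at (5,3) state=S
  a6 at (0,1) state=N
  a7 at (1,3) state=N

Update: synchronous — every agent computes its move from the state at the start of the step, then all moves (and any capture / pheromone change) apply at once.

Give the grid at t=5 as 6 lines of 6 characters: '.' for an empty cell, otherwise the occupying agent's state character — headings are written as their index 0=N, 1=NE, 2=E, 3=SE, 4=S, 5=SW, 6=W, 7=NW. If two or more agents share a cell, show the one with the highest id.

1.....
1...2.
..00..
...0..
......
......

t=1: a0@(4,2):NE a1@(1,3):N a2@(1,0):E a3@(4,2):S a4@(0,1):NE a5@(0,3):S a6@(5,2):NE a7@(0,3):N
t=2: a0@(3,3):NE a1@(0,3):N a2@(1,1):E a3@(3,3):NE a4@(5,2):NE a5@(5,3):N a6@(4,3):NE a7@(5,3):N
t=3: a0@(2,4):NE a1@(5,3):N a2@(1,2):E a3@(2,4):NE a4@(4,2):N a5@(4,3):N a6@(3,4):NE a7@(4,3):N
t=4: a0@(1,5):NE a1@(4,3):N a2@(1,3):E a3@(1,5):NE a4@(3,2):N a5@(3,3):N a6@(2,5):NE a7@(3,3):N
t=5: a0@(0,0):NE a1@(3,3):N a2@(1,4):E a3@(0,0):NE a4@(2,2):N a5@(2,3):N a6@(1,0):NE a7@(2,3):N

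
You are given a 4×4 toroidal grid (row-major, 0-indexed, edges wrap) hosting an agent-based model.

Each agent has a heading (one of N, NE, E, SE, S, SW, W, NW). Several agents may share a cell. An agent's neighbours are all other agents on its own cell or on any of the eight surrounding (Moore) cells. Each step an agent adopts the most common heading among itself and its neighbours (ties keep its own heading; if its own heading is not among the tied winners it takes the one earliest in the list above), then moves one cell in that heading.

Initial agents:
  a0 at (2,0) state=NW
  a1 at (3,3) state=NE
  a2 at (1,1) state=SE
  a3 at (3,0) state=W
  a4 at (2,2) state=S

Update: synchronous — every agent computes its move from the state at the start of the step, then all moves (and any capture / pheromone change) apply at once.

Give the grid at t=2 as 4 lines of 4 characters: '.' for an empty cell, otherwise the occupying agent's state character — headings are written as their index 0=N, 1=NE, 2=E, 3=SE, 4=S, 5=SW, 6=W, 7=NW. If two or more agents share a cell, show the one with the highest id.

t=1: a0@(1,3):NW a1@(2,0):NE a2@(2,2):SE a3@(3,3):W a4@(3,2):S
t=2: a0@(0,2):NW a1@(1,1):NE a2@(3,3):SE a3@(3,2):W a4@(0,2):S

..4.
.1..
....
..63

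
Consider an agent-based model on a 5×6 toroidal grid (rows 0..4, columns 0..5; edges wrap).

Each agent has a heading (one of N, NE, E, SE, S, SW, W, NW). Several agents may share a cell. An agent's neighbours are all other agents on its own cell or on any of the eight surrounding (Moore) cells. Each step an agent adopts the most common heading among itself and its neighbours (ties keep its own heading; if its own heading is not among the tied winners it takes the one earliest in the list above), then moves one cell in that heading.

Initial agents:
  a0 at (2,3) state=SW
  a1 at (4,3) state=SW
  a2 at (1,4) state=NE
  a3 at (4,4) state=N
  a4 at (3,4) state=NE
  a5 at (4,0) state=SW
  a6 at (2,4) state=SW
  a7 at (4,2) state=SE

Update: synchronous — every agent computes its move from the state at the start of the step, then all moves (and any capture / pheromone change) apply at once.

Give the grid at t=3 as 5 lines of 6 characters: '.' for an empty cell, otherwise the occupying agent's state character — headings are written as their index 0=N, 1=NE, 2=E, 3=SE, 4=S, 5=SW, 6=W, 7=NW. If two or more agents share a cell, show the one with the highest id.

555...
.5....
55.5..
......
.5....

t=1: a0@(3,2):SW a1@(0,2):SW a2@(2,3):SW a3@(3,4):N a4@(4,3):SW a5@(0,5):SW a6@(3,3):SW a7@(0,3):SE
t=2: a0@(4,1):SW a1@(1,1):SW a2@(3,2):SW a3@(4,3):SW a4@(0,2):SW a5@(1,4):SW a6@(4,2):SW a7@(1,2):SW
t=3: a0@(0,0):SW a1@(2,0):SW a2@(4,1):SW a3@(0,2):SW a4@(1,1):SW a5@(2,3):SW a6@(0,1):SW a7@(2,1):SW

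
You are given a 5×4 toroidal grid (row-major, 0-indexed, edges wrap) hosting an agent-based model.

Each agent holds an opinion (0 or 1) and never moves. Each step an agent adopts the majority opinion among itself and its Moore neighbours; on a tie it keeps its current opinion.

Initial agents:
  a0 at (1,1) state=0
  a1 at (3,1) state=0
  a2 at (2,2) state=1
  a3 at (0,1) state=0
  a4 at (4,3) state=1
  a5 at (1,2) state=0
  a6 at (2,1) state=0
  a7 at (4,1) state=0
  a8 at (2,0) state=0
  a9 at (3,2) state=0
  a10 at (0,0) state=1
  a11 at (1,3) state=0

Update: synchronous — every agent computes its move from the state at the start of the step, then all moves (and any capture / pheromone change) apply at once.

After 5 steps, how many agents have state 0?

12

t=1: a0@(1,1):0 a1@(3,1):0 a2@(2,2):0 a3@(0,1):0 a4@(4,3):1 a5@(1,2):0 a6@(2,1):0 a7@(4,1):0 a8@(2,0):0 a9@(3,2):0 a10@(0,0):0 a11@(1,3):0
t=2: a0@(1,1):0 a1@(3,1):0 a2@(2,2):0 a3@(0,1):0 a4@(4,3):0 a5@(1,2):0 a6@(2,1):0 a7@(4,1):0 a8@(2,0):0 a9@(3,2):0 a10@(0,0):0 a11@(1,3):0
t=3: (unchanged — steady state)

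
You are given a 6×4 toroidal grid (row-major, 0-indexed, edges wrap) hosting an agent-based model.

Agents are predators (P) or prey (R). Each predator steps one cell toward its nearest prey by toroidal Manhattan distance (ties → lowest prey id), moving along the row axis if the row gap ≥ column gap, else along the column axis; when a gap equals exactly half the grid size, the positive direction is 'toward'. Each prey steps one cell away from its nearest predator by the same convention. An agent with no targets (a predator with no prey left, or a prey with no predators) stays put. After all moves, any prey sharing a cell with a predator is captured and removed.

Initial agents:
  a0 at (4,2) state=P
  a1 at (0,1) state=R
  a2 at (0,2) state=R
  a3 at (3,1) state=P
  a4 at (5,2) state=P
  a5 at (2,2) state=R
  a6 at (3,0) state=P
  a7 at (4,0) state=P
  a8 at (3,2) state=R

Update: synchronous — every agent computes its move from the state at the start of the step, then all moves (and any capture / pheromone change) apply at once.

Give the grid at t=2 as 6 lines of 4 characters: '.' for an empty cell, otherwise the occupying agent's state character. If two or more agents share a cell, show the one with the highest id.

t=1: a0@(3,2):P a1@(1,1):R a2@(1,2):R a3@(3,2):P a4@(0,2):P a5@(1,2):R a6@(3,1):P a7@(5,0):P a8@(2,2):R
t=2: a0@(2,2):P a3@(2,2):P a4@(1,2):P a6@(2,1):P a7@(0,0):P

P...
..P.
.PP.
....
....
....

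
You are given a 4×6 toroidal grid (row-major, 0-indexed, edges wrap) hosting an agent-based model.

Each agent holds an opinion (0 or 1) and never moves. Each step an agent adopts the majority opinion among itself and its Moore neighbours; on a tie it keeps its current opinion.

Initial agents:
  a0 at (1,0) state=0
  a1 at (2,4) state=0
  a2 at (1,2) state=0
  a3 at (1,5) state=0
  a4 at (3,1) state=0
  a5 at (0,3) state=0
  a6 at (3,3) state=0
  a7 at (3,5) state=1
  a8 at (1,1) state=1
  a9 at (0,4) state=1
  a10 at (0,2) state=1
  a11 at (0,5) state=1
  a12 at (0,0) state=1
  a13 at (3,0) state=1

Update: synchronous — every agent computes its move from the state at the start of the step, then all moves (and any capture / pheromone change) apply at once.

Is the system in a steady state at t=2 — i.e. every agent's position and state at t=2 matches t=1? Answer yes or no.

t=1: a0@(1,0):1 a1@(2,4):0 a2@(1,2):0 a3@(1,5):0 a4@(3,1):1 a5@(0,3):0 a6@(3,3):0 a7@(3,5):1 a8@(1,1):1 a9@(0,4):1 a10@(0,2):0 a11@(0,5):1 a12@(0,0):1 a13@(3,0):1
t=2: a0@(1,0):1 a1@(2,4):0 a2@(1,2):0 a3@(1,5):1 a4@(3,1):1 a5@(0,3):0 a6@(3,3):0 a7@(3,5):1 a8@(1,1):1 a9@(0,4):1 a10@(0,2):0 a11@(0,5):1 a12@(0,0):1 a13@(3,0):1

no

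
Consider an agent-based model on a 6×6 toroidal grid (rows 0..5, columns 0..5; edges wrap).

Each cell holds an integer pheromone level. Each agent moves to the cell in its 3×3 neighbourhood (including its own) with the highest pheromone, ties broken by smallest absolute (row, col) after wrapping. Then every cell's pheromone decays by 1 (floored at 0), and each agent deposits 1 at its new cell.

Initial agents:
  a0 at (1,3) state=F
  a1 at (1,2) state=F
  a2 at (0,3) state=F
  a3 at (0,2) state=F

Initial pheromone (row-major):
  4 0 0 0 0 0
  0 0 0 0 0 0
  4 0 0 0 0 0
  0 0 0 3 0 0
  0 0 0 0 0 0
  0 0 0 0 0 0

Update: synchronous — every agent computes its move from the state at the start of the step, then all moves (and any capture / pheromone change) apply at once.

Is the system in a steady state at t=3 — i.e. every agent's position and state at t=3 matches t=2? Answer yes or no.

t=1: a0@(0,2) a1@(0,1) a2@(0,2) a3@(0,1) | pheromone: 3 2 2 0 0 0 / 0 0 0 0 0 0 / 3 0 0 0 0 0 / 0 0 0 2 0 0 / 0 0 0 0 0 0 / 0 0 0 0 0 0
t=2: a0@(0,1) a1@(0,0) a2@(0,1) a3@(0,0) | pheromone: 4 3 1 0 0 0 / 0 0 0 0 0 0 / 2 0 0 0 0 0 / 0 0 0 1 0 0 / 0 0 0 0 0 0 / 0 0 0 0 0 0
t=3: a0@(0,0) a1@(0,0) a2@(0,0) a3@(0,0) | pheromone: 7 2 0 0 0 0 / 0 0 0 0 0 0 / 1 0 0 0 0 0 / 0 0 0 0 0 0 / 0 0 0 0 0 0 / 0 0 0 0 0 0

no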